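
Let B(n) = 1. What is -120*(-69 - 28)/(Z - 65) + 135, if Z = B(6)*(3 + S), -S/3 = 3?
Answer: -2055/71 ≈ -28.944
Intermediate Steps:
S = -9 (S = -3*3 = -9)
Z = -6 (Z = 1*(3 - 9) = 1*(-6) = -6)
-120*(-69 - 28)/(Z - 65) + 135 = -120*(-69 - 28)/(-6 - 65) + 135 = -(-11640)/(-71) + 135 = -(-11640)*(-1)/71 + 135 = -120*97/71 + 135 = -11640/71 + 135 = -2055/71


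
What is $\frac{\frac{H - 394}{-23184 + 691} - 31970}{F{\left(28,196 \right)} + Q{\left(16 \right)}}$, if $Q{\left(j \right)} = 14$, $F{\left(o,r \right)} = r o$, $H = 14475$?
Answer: $- \frac{239705097}{41252162} \approx -5.8107$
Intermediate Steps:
$F{\left(o,r \right)} = o r$
$\frac{\frac{H - 394}{-23184 + 691} - 31970}{F{\left(28,196 \right)} + Q{\left(16 \right)}} = \frac{\frac{14475 - 394}{-23184 + 691} - 31970}{28 \cdot 196 + 14} = \frac{\frac{14081}{-22493} - 31970}{5488 + 14} = \frac{14081 \left(- \frac{1}{22493}\right) - 31970}{5502} = \left(- \frac{14081}{22493} - 31970\right) \frac{1}{5502} = \left(- \frac{719115291}{22493}\right) \frac{1}{5502} = - \frac{239705097}{41252162}$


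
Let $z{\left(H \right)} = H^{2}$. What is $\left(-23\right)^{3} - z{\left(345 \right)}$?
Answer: $-131192$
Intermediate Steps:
$\left(-23\right)^{3} - z{\left(345 \right)} = \left(-23\right)^{3} - 345^{2} = -12167 - 119025 = -131192$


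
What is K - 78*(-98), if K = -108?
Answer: 7536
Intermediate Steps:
K - 78*(-98) = -108 - 78*(-98) = -108 + 7644 = 7536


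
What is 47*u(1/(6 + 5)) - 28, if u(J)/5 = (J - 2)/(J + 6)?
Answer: -6811/67 ≈ -101.66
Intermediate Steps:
u(J) = 5*(-2 + J)/(6 + J) (u(J) = 5*((J - 2)/(J + 6)) = 5*((-2 + J)/(6 + J)) = 5*(-2 + J)/(6 + J))
47*u(1/(6 + 5)) - 28 = 47*(5*(-2 + 1/(6 + 5))/(6 + 1/(6 + 5))) - 28 = 47*(5*(-2 + 1/11)/(6 + 1/11)) - 28 = 47*(5*(-21/11)/(67/11)) - 28 = 47*(5*(11/67)*(-21/11)) - 28 = 47*(-105/67) - 28 = -4935/67 - 28 = -6811/67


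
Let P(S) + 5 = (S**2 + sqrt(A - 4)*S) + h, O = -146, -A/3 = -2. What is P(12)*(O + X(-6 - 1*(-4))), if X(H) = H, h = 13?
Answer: -22496 - 1776*sqrt(2) ≈ -25008.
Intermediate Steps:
A = 6 (A = -3*(-2) = 6)
P(S) = 8 + S**2 + S*sqrt(2) (P(S) = -5 + ((S**2 + sqrt(6 - 4)*S) + 13) = -5 + ((S**2 + sqrt(2)*S) + 13) = -5 + ((S**2 + S*sqrt(2)) + 13) = -5 + (13 + S**2 + S*sqrt(2)) = 8 + S**2 + S*sqrt(2))
P(12)*(O + X(-6 - 1*(-4))) = (8 + 12**2 + 12*sqrt(2))*(-146 + (-6 - 1*(-4))) = (8 + 144 + 12*sqrt(2))*(-146 + (-6 + 4)) = (152 + 12*sqrt(2))*(-146 - 2) = (152 + 12*sqrt(2))*(-148) = -22496 - 1776*sqrt(2)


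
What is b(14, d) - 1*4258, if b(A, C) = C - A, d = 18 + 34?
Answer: -4220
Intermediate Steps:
d = 52
b(14, d) - 1*4258 = (52 - 1*14) - 1*4258 = (52 - 14) - 4258 = 38 - 4258 = -4220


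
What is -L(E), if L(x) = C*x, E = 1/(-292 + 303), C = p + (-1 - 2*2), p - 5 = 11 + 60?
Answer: -71/11 ≈ -6.4545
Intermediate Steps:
p = 76 (p = 5 + (11 + 60) = 5 + 71 = 76)
C = 71 (C = 76 + (-1 - 2*2) = 76 + (-1 - 4) = 76 - 5 = 71)
E = 1/11 ≈ 0.090909
L(x) = 71*x
-L(E) = -71/11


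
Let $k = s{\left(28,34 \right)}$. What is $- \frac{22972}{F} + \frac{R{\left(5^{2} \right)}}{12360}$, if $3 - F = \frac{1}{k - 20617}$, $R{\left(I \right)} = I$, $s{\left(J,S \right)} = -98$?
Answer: $- \frac{588168959915}{76812456} \approx -7657.2$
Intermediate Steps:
$k = -98$
$F = \frac{62146}{20715}$ ($F = 3 - \frac{1}{-98 - 20617} = 3 - \frac{1}{-20715} = 3 - - \frac{1}{20715} = 3 + \frac{1}{20715} = \frac{62146}{20715} \approx 3.0$)
$- \frac{22972}{F} + \frac{R{\left(5^{2} \right)}}{12360} = - \frac{22972}{\frac{62146}{20715}} + \frac{5^{2}}{12360} = \left(-22972\right) \frac{20715}{62146} + 25 \cdot \frac{1}{12360} = - \frac{237932490}{31073} + \frac{5}{2472} = - \frac{588168959915}{76812456}$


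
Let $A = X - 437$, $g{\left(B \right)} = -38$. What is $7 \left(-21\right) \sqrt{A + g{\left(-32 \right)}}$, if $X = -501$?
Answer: $- 588 i \sqrt{61} \approx - 4592.4 i$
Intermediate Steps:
$A = -938$ ($A = -501 - 437 = -938$)
$7 \left(-21\right) \sqrt{A + g{\left(-32 \right)}} = 7 \left(-21\right) \sqrt{-938 - 38} = - 147 \sqrt{-976} = - 147 \cdot 4 i \sqrt{61} = - 588 i \sqrt{61}$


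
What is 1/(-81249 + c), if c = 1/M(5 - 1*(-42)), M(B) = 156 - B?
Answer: -109/8856140 ≈ -1.2308e-5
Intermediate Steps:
c = 1/109 (c = 1/(156 - (5 - 1*(-42))) = 1/(156 - (5 + 42)) = 1/(156 - 1*47) = 1/(156 - 47) = 1/109 ≈ 0.0091743)
1/(-81249 + c) = 1/(-81249 + 1/109) = 1/(-8856140/109) = -109/8856140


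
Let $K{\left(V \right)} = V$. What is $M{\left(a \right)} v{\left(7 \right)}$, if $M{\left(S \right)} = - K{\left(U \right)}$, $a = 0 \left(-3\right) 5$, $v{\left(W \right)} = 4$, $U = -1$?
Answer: $4$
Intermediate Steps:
$a = 0$ ($a = 0 \cdot 5 = 0$)
$M{\left(S \right)} = 1$ ($M{\left(S \right)} = \left(-1\right) \left(-1\right) = 1$)
$M{\left(a \right)} v{\left(7 \right)} = 1 \cdot 4 = 4$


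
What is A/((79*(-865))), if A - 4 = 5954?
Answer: -5958/68335 ≈ -0.087188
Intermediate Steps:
A = 5958 (A = 4 + 5954 = 5958)
A/((79*(-865))) = 5958/((79*(-865))) = 5958/(-68335) = 5958*(-1/68335) = -5958/68335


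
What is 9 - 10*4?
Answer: -31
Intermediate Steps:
9 - 10*4 = 9 - 40 = -31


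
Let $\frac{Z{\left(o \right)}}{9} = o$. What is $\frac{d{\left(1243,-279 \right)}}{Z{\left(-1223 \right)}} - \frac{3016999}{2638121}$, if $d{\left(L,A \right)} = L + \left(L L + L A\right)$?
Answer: $- \frac{3197621056888}{29037797847} \approx -110.12$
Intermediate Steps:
$Z{\left(o \right)} = 9 o$
$d{\left(L,A \right)} = L + L^{2} + A L$ ($d{\left(L,A \right)} = L + \left(L^{2} + A L\right) = L + L^{2} + A L$)
$\frac{d{\left(1243,-279 \right)}}{Z{\left(-1223 \right)}} - \frac{3016999}{2638121} = \frac{1243 \left(1 - 279 + 1243\right)}{9 \left(-1223\right)} - \frac{3016999}{2638121} = \frac{1243 \cdot 965}{-11007} - \frac{3016999}{2638121} = 1199495 \left(- \frac{1}{11007}\right) - \frac{3016999}{2638121} = - \frac{1199495}{11007} - \frac{3016999}{2638121} = - \frac{3197621056888}{29037797847}$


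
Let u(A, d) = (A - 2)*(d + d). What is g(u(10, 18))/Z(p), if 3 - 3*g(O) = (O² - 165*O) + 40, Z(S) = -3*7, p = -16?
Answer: 35461/63 ≈ 562.87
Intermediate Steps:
u(A, d) = 2*d*(-2 + A) (u(A, d) = (-2 + A)*(2*d) = 2*d*(-2 + A))
Z(S) = -21
g(O) = -37/3 + 55*O - O²/3 (g(O) = 1 - ((O² - 165*O) + 40)/3 = 1 - (40 + O² - 165*O)/3 = 1 + (-40/3 + 55*O - O²/3) = -37/3 + 55*O - O²/3)
g(u(10, 18))/Z(p) = (-37/3 + 55*(2*18*(-2 + 10)) - 1296*(-2 + 10)²/3)/(-21) = (-37/3 + 55*(2*18*8) - (2*18*8)²/3)*(-1/21) = (-37/3 + 55*288 - ⅓*288²)*(-1/21) = (-37/3 + 15840 - ⅓*82944)*(-1/21) = (-37/3 + 15840 - 27648)*(-1/21) = -35461/3*(-1/21) = 35461/63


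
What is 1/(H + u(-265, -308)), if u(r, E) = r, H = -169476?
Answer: -1/169741 ≈ -5.8913e-6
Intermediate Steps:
1/(H + u(-265, -308)) = 1/(-169476 - 265) = 1/(-169741) = -1/169741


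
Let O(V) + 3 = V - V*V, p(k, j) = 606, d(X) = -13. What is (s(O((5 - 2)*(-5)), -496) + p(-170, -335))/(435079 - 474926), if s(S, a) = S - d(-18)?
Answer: -376/39847 ≈ -0.0094361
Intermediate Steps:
O(V) = -3 + V - V² (O(V) = -3 + (V - V*V) = -3 + (V - V²) = -3 + V - V²)
s(S, a) = 13 + S (s(S, a) = S - 1*(-13) = S + 13 = 13 + S)
(s(O((5 - 2)*(-5)), -496) + p(-170, -335))/(435079 - 474926) = ((13 + (-3 + (5 - 2)*(-5) - ((5 - 2)*(-5))²)) + 606)/(435079 - 474926) = ((13 + (-3 + 3*(-5) - (3*(-5))²)) + 606)/(-39847) = ((13 + (-3 - 15 - 1*(-15)²)) + 606)*(-1/39847) = ((13 + (-3 - 15 - 1*225)) + 606)*(-1/39847) = ((13 + (-3 - 15 - 225)) + 606)*(-1/39847) = ((13 - 243) + 606)*(-1/39847) = (-230 + 606)*(-1/39847) = 376*(-1/39847) = -376/39847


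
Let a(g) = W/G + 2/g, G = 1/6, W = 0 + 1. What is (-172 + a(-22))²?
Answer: 3337929/121 ≈ 27586.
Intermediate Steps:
W = 1
G = ⅙ ≈ 0.16667
a(g) = 6 + 2/g (a(g) = 1/(⅙) + 2/g = 1*6 + 2/g = 6 + 2/g)
(-172 + a(-22))² = (-172 + (6 + 2/(-22)))² = (-172 + (6 + 2*(-1/22)))² = (-172 + (6 - 1/11))² = (-172 + 65/11)² = (-1827/11)² = 3337929/121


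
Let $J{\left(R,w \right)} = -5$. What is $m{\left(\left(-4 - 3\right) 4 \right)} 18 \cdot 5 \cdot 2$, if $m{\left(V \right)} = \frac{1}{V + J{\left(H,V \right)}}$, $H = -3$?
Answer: $- \frac{60}{11} \approx -5.4545$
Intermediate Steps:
$m{\left(V \right)} = \frac{1}{-5 + V}$ ($m{\left(V \right)} = \frac{1}{V - 5} = \frac{1}{-5 + V}$)
$m{\left(\left(-4 - 3\right) 4 \right)} 18 \cdot 5 \cdot 2 = \frac{1}{-5 + \left(-4 - 3\right) 4} \cdot 18 \cdot 5 \cdot 2 = \frac{1}{-5 - 28} \cdot 18 \cdot 10 = \frac{1}{-33} \cdot 18 \cdot 10 = \left(- \frac{1}{33}\right) 18 \cdot 10 = \left(- \frac{6}{11}\right) 10 = - \frac{60}{11}$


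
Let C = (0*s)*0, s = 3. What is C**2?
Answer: 0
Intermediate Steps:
C = 0 (C = (0*3)*0 = 0*0 = 0)
C**2 = 0**2 = 0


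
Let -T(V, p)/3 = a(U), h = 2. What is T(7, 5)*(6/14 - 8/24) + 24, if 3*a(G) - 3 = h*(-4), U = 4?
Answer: 514/21 ≈ 24.476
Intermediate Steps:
a(G) = -5/3 (a(G) = 1 + (2*(-4))/3 = 1 + (⅓)*(-8) = 1 - 8/3 = -5/3)
T(V, p) = 5 (T(V, p) = -3*(-5/3) = 5)
T(7, 5)*(6/14 - 8/24) + 24 = 5*(6/14 - 8/24) + 24 = 5*(6*(1/14) - 8*1/24) + 24 = 5*(3/7 - ⅓) + 24 = 5*(2/21) + 24 = 10/21 + 24 = 514/21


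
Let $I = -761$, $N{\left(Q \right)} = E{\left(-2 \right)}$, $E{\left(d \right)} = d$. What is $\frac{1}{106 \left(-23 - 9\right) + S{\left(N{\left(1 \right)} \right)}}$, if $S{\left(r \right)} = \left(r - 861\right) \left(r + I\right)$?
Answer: $\frac{1}{655077} \approx 1.5265 \cdot 10^{-6}$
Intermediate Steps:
$N{\left(Q \right)} = -2$
$S{\left(r \right)} = \left(-861 + r\right) \left(-761 + r\right)$ ($S{\left(r \right)} = \left(r - 861\right) \left(r - 761\right) = \left(-861 + r\right) \left(-761 + r\right)$)
$\frac{1}{106 \left(-23 - 9\right) + S{\left(N{\left(1 \right)} \right)}} = \frac{1}{106 \left(-23 - 9\right) + \left(655221 + \left(-2\right)^{2} - -3244\right)} = \frac{1}{106 \left(-32\right) + \left(655221 + 4 + 3244\right)} = \frac{1}{-3392 + 658469} = \frac{1}{655077}$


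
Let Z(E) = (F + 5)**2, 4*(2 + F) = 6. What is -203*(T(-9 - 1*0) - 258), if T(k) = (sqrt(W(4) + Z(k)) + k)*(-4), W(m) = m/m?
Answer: 45066 + 406*sqrt(85) ≈ 48809.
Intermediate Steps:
W(m) = 1
F = -1/2 (F = -2 + (1/4)*6 = -2 + 3/2 = -1/2 ≈ -0.50000)
Z(E) = 81/4 (Z(E) = (-1/2 + 5)**2 = (9/2)**2 = 81/4)
T(k) = -4*k - 2*sqrt(85) (T(k) = (sqrt(1 + 81/4) + k)*(-4) = (sqrt(85/4) + k)*(-4) = (sqrt(85)/2 + k)*(-4) = (k + sqrt(85)/2)*(-4) = -4*k - 2*sqrt(85))
-203*(T(-9 - 1*0) - 258) = -203*((-4*(-9 - 1*0) - 2*sqrt(85)) - 258) = -203*((-4*(-9 + 0) - 2*sqrt(85)) - 258) = -203*((-4*(-9) - 2*sqrt(85)) - 258) = -203*((36 - 2*sqrt(85)) - 258) = -203*(-222 - 2*sqrt(85)) = 45066 + 406*sqrt(85)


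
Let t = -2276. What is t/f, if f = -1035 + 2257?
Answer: -1138/611 ≈ -1.8625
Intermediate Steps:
f = 1222
t/f = -2276/1222 = -2276*1/1222 = -1138/611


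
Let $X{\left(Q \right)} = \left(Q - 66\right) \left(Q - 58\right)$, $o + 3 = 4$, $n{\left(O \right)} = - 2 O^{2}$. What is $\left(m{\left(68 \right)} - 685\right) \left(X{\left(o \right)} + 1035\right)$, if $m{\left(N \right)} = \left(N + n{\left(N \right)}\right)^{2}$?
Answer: $399447929100$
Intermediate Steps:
$m{\left(N \right)} = \left(N - 2 N^{2}\right)^{2}$
$o = 1$ ($o = -3 + 4 = 1$)
$X{\left(Q \right)} = \left(-66 + Q\right) \left(-58 + Q\right)$
$\left(m{\left(68 \right)} - 685\right) \left(X{\left(o \right)} + 1035\right) = \left(68^{2} \left(-1 + 2 \cdot 68\right)^{2} - 685\right) \left(\left(3828 + 1^{2} - 124\right) + 1035\right) = \left(4624 \left(-1 + 136\right)^{2} - 685\right) \left(\left(3828 + 1 - 124\right) + 1035\right) = \left(4624 \cdot 135^{2} - 685\right) \left(3705 + 1035\right) = \left(4624 \cdot 18225 - 685\right) 4740 = \left(84272400 - 685\right) 4740 = 84271715 \cdot 4740 = 399447929100$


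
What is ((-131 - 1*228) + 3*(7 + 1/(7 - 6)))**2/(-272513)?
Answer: -112225/272513 ≈ -0.41182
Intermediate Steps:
((-131 - 1*228) + 3*(7 + 1/(7 - 6)))**2/(-272513) = ((-131 - 228) + 3*(7 + 1/1))**2*(-1/272513) = (-359 + 3*(7 + 1))**2*(-1/272513) = (-359 + 3*8)**2*(-1/272513) = (-359 + 24)**2*(-1/272513) = (-335)**2*(-1/272513) = 112225*(-1/272513) = -112225/272513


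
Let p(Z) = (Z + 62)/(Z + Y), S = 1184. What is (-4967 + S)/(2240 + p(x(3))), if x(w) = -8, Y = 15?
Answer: -26481/15734 ≈ -1.6830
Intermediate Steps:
p(Z) = (62 + Z)/(15 + Z) (p(Z) = (Z + 62)/(Z + 15) = (62 + Z)/(15 + Z))
(-4967 + S)/(2240 + p(x(3))) = (-4967 + 1184)/(2240 + (62 - 8)/(15 - 8)) = -3783/(2240 + 54/7) = -3783/15734/7 = -3783*7/15734 = -26481/15734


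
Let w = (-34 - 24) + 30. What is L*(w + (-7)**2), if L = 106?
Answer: 2226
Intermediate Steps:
w = -28 (w = -58 + 30 = -28)
L*(w + (-7)**2) = 106*(-28 + (-7)**2) = 106*(-28 + 49) = 106*21 = 2226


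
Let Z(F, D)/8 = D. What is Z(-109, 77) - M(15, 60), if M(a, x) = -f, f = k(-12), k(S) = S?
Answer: 604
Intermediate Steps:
Z(F, D) = 8*D
f = -12
M(a, x) = 12 (M(a, x) = -1*(-12) = 12)
Z(-109, 77) - M(15, 60) = 8*77 - 1*12 = 616 - 12 = 604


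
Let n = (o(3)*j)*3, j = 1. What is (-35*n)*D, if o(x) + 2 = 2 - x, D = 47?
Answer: 14805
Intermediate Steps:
o(x) = -x (o(x) = -2 + (2 - x) = -x)
n = -9 (n = (-1*3*1)*3 = -3*1*3 = -3*3 = -9)
(-35*n)*D = -35*(-9)*47 = 315*47 = 14805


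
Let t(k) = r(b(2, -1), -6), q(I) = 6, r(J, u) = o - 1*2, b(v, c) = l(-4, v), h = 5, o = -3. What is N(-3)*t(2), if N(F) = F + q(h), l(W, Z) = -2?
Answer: -15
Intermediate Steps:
b(v, c) = -2
r(J, u) = -5 (r(J, u) = -3 - 1*2 = -3 - 2 = -5)
t(k) = -5
N(F) = 6 + F (N(F) = F + 6 = 6 + F)
N(-3)*t(2) = (6 - 3)*(-5) = 3*(-5) = -15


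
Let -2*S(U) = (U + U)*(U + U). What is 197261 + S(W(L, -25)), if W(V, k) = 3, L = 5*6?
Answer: 197243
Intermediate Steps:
L = 30
S(U) = -2*U**2 (S(U) = -(U + U)*(U + U)/2 = -2*U*2*U/2 = -2*U**2)
197261 + S(W(L, -25)) = 197261 - 2*3**2 = 197261 - 2*9 = 197261 - 18 = 197243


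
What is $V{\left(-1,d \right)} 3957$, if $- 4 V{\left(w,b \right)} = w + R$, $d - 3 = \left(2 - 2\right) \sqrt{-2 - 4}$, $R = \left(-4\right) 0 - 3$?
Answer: $3957$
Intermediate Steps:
$R = -3$ ($R = 0 - 3 = -3$)
$d = 3$ ($d = 3 + \left(2 - 2\right) \sqrt{-2 - 4} = 3 + 0 \sqrt{-6} = 3 + 0 i \sqrt{6} = 3 + 0 = 3$)
$V{\left(w,b \right)} = \frac{3}{4} - \frac{w}{4}$ ($V{\left(w,b \right)} = - \frac{w - 3}{4} = - \frac{-3 + w}{4} = \frac{3}{4} - \frac{w}{4}$)
$V{\left(-1,d \right)} 3957 = \left(\frac{3}{4} - - \frac{1}{4}\right) 3957 = \left(\frac{3}{4} + \frac{1}{4}\right) 3957 = 1 \cdot 3957 = 3957$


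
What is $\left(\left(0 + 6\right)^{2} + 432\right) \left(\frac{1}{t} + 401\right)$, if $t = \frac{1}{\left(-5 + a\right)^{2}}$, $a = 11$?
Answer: $204516$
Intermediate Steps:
$t = \frac{1}{36}$ ($t = \frac{1}{\left(-5 + 11\right)^{2}} = \frac{1}{6^{2}} = \frac{1}{36} \approx 0.027778$)
$\left(\left(0 + 6\right)^{2} + 432\right) \left(\frac{1}{t} + 401\right) = \left(\left(0 + 6\right)^{2} + 432\right) \left(\frac{1}{\frac{1}{36}} + 401\right) = \left(6^{2} + 432\right) \left(36 + 401\right) = \left(36 + 432\right) 437 = 468 \cdot 437 = 204516$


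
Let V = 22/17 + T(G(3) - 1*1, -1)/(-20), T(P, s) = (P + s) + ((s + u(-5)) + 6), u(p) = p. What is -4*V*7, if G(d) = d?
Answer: -2961/85 ≈ -34.835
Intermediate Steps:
T(P, s) = 1 + P + 2*s (T(P, s) = (P + s) + ((s - 5) + 6) = (P + s) + ((-5 + s) + 6) = (P + s) + (1 + s) = 1 + P + 2*s)
V = 423/340 (V = 22/17 + (1 + (3 - 1*1) + 2*(-1))/(-20) = 22*(1/17) + (1 + (3 - 1) - 2)*(-1/20) = 22/17 + (1 + 2 - 2)*(-1/20) = 22/17 + 1*(-1/20) = 22/17 - 1/20 = 423/340 ≈ 1.2441)
-4*V*7 = -4*423/340*7 = -423/85*7 = -2961/85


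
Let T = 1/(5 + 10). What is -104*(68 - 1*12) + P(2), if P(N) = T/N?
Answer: -174719/30 ≈ -5824.0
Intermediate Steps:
T = 1/15 ≈ 0.066667
P(N) = 1/(15*N)
-104*(68 - 1*12) + P(2) = -104*(68 - 1*12) + (1/15)/2 = -104*(68 - 12) + (1/15)*(½) = -104*56 + 1/30 = -5824 + 1/30 = -174719/30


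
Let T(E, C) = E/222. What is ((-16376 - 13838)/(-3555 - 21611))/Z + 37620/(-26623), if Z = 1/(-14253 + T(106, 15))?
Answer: -636334981854890/37184690199 ≈ -17113.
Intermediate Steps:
T(E, C) = E/222 (T(E, C) = E*(1/222) = E/222)
Z = -111/1582030 (Z = 1/(-14253 + (1/222)*106) = 1/(-14253 + 53/111) = 1/(-1582030/111) = -111/1582030 ≈ -7.0163e-5)
((-16376 - 13838)/(-3555 - 21611))/Z + 37620/(-26623) = ((-16376 - 13838)/(-3555 - 21611))/(-111/1582030) + 37620/(-26623) = -30214/(-25166)*(-1582030/111) + 37620*(-1/26623) = -30214*(-1/25166)*(-1582030/111) - 37620/26623 = (15107/12583)*(-1582030/111) - 37620/26623 = -23899727210/1396713 - 37620/26623 = -636334981854890/37184690199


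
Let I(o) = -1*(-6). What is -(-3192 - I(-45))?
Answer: 3198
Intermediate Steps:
I(o) = 6
-(-3192 - I(-45)) = -(-3192 - 1*6) = -(-3192 - 6) = -1*(-3198) = 3198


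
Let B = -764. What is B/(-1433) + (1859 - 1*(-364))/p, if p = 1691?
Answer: 235657/127537 ≈ 1.8478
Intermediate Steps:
B/(-1433) + (1859 - 1*(-364))/p = -764/(-1433) + (1859 - 1*(-364))/1691 = -764*(-1/1433) + (1859 + 364)*(1/1691) = 764/1433 + 2223*(1/1691) = 764/1433 + 117/89 = 235657/127537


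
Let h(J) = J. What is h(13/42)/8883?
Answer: 13/373086 ≈ 3.4845e-5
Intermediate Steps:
h(13/42)/8883 = (13/42)/8883 = (13*(1/42))*(1/8883) = (13/42)*(1/8883) = 13/373086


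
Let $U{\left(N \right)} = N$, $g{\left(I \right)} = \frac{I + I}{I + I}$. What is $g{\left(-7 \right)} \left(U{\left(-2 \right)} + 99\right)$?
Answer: $97$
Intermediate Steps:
$g{\left(I \right)} = 1$ ($g{\left(I \right)} = \frac{2 I}{2 I} = 2 I \frac{1}{2 I} = 1$)
$g{\left(-7 \right)} \left(U{\left(-2 \right)} + 99\right) = 1 \left(-2 + 99\right) = 1 \cdot 97 = 97$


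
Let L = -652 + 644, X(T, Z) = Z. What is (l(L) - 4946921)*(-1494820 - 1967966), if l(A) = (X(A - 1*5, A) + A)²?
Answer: 17129242308690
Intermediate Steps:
L = -8
l(A) = 4*A² (l(A) = (A + A)² = (2*A)² = 4*A²)
(l(L) - 4946921)*(-1494820 - 1967966) = (4*(-8)² - 4946921)*(-1494820 - 1967966) = (4*64 - 4946921)*(-3462786) = (256 - 4946921)*(-3462786) = -4946665*(-3462786) = 17129242308690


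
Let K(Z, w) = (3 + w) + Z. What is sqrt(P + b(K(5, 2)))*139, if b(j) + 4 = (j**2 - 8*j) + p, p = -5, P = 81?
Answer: 278*sqrt(23) ≈ 1333.2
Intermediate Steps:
K(Z, w) = 3 + Z + w
b(j) = -9 + j**2 - 8*j (b(j) = -4 + ((j**2 - 8*j) - 5) = -4 + (-5 + j**2 - 8*j) = -9 + j**2 - 8*j)
sqrt(P + b(K(5, 2)))*139 = sqrt(81 + (-9 + (3 + 5 + 2)**2 - 8*(3 + 5 + 2)))*139 = sqrt(81 + (-9 + 10**2 - 8*10))*139 = sqrt(81 + (-9 + 100 - 80))*139 = sqrt(81 + 11)*139 = sqrt(92)*139 = (2*sqrt(23))*139 = 278*sqrt(23)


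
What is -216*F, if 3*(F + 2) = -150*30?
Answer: 324432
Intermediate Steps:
F = -1502 (F = -2 + (-150*30)/3 = -2 + (1/3)*(-4500) = -2 - 1500 = -1502)
-216*F = -216*(-1502) = 324432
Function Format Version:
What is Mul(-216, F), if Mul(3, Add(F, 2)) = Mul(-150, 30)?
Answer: 324432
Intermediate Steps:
F = -1502 (F = Add(-2, Mul(Rational(1, 3), Mul(-150, 30))) = Add(-2, Mul(Rational(1, 3), -4500)) = Add(-2, -1500) = -1502)
Mul(-216, F) = Mul(-216, -1502) = 324432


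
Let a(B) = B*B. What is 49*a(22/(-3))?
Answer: 23716/9 ≈ 2635.1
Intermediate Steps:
a(B) = B²
49*a(22/(-3)) = 49*(22/(-3))² = 49*(22*(-⅓))² = 49*(-22/3)² = 49*(484/9) = 23716/9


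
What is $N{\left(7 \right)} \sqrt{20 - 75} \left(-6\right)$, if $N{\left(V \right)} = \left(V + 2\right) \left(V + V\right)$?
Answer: $- 756 i \sqrt{55} \approx - 5606.6 i$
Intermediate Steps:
$N{\left(V \right)} = 2 V \left(2 + V\right)$ ($N{\left(V \right)} = \left(2 + V\right) 2 V = 2 V \left(2 + V\right)$)
$N{\left(7 \right)} \sqrt{20 - 75} \left(-6\right) = 2 \cdot 7 \left(2 + 7\right) \sqrt{20 - 75} \left(-6\right) = 2 \cdot 7 \cdot 9 \sqrt{-55} \left(-6\right) = 126 i \sqrt{55} \left(-6\right) = - 756 i \sqrt{55}$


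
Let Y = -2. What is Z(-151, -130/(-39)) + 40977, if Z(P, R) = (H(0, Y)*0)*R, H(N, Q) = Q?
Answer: 40977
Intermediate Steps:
Z(P, R) = 0 (Z(P, R) = (-2*0)*R = 0*R = 0)
Z(-151, -130/(-39)) + 40977 = 0 + 40977 = 40977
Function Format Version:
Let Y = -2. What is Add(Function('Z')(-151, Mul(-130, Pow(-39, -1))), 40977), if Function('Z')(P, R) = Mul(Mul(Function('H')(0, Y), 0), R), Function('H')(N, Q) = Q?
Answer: 40977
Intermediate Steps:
Function('Z')(P, R) = 0 (Function('Z')(P, R) = Mul(Mul(-2, 0), R) = Mul(0, R) = 0)
Add(Function('Z')(-151, Mul(-130, Pow(-39, -1))), 40977) = Add(0, 40977) = 40977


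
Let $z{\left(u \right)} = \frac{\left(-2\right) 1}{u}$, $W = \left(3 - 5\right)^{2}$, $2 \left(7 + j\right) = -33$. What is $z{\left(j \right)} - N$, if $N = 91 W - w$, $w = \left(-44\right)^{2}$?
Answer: $\frac{73888}{47} \approx 1572.1$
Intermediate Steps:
$j = - \frac{47}{2}$ ($j = -7 + \frac{1}{2} \left(-33\right) = -7 - \frac{33}{2} = - \frac{47}{2} \approx -23.5$)
$W = 4$ ($W = \left(-2\right)^{2} = 4$)
$w = 1936$
$N = -1572$ ($N = 91 \cdot 4 - 1936 = 364 - 1936 = -1572$)
$z{\left(u \right)} = - \frac{2}{u}$
$z{\left(j \right)} - N = - \frac{2}{- \frac{47}{2}} - -1572 = \left(-2\right) \left(- \frac{2}{47}\right) + 1572 = \frac{4}{47} + 1572 = \frac{73888}{47}$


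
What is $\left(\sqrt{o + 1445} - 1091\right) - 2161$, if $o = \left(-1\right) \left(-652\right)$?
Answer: $-3252 + 3 \sqrt{233} \approx -3206.2$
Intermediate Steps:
$o = 652$
$\left(\sqrt{o + 1445} - 1091\right) - 2161 = \left(\sqrt{652 + 1445} - 1091\right) - 2161 = \left(\sqrt{2097} - 1091\right) - 2161 = \left(3 \sqrt{233} - 1091\right) - 2161 = \left(-1091 + 3 \sqrt{233}\right) - 2161 = -3252 + 3 \sqrt{233}$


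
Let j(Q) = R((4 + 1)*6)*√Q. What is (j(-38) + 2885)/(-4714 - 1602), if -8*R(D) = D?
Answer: -2885/6316 + 15*I*√38/25264 ≈ -0.45678 + 0.00366*I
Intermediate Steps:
R(D) = -D/8
j(Q) = -15*√Q/4 (j(Q) = (-(4 + 1)*6/8)*√Q = (-5*6/8)*√Q = (-⅛*30)*√Q = -15*√Q/4)
(j(-38) + 2885)/(-4714 - 1602) = (-15*I*√38/4 + 2885)/(-4714 - 1602) = (-15*I*√38/4 + 2885)/(-6316) = (-15*I*√38/4 + 2885)*(-1/6316) = (2885 - 15*I*√38/4)*(-1/6316) = -2885/6316 + 15*I*√38/25264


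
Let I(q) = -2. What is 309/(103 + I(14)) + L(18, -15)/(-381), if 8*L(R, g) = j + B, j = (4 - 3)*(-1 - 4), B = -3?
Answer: 117830/38481 ≈ 3.0620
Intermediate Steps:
j = -5 (j = 1*(-5) = -5)
L(R, g) = -1 (L(R, g) = (-5 - 3)/8 = (⅛)*(-8) = -1)
309/(103 + I(14)) + L(18, -15)/(-381) = 309/(103 - 2) - 1/(-381) = 309/101 - 1*(-1/381) = 309*(1/101) + 1/381 = 309/101 + 1/381 = 117830/38481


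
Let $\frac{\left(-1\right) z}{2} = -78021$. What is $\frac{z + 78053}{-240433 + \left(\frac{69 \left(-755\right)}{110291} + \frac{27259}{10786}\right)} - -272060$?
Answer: $\frac{77813328603487244570}{286016345962659} \approx 2.7206 \cdot 10^{5}$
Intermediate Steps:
$z = 156042$ ($z = \left(-2\right) \left(-78021\right) = 156042$)
$\frac{z + 78053}{-240433 + \left(\frac{69 \left(-755\right)}{110291} + \frac{27259}{10786}\right)} - -272060 = \frac{156042 + 78053}{-240433 + \left(\frac{69 \left(-755\right)}{110291} + \frac{27259}{10786}\right)} - -272060 = \frac{234095}{-240433 + \left(\left(-52095\right) \frac{1}{110291} + 27259 \cdot \frac{1}{10786}\right)} + 272060 = \frac{234095}{-240433 + \left(- \frac{52095}{110291} + \frac{27259}{10786}\right)} + 272060 = \frac{234095}{-240433 + \frac{2444525699}{1189598726}} + 272060 = \frac{234095}{- \frac{286016345962659}{1189598726}} + 272060 = 234095 \left(- \frac{1189598726}{286016345962659}\right) + 272060 = - \frac{278479113762970}{286016345962659} + 272060 = \frac{77813328603487244570}{286016345962659}$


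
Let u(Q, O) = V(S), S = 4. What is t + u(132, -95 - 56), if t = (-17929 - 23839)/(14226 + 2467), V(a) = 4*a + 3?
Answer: 275399/16693 ≈ 16.498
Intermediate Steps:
V(a) = 3 + 4*a
u(Q, O) = 19 (u(Q, O) = 3 + 4*4 = 3 + 16 = 19)
t = -41768/16693 ≈ -2.5021
t + u(132, -95 - 56) = -41768/16693 + 19 = 275399/16693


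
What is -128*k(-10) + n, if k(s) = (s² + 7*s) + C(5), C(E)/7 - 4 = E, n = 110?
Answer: -11794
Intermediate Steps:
C(E) = 28 + 7*E
k(s) = 63 + s² + 7*s (k(s) = (s² + 7*s) + (28 + 7*5) = (s² + 7*s) + (28 + 35) = (s² + 7*s) + 63 = 63 + s² + 7*s)
-128*k(-10) + n = -128*(63 + (-10)² + 7*(-10)) + 110 = -128*(63 + 100 - 70) + 110 = -128*93 + 110 = -11904 + 110 = -11794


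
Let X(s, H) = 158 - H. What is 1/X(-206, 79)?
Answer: 1/79 ≈ 0.012658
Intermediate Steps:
1/X(-206, 79) = 1/(158 - 1*79) = 1/(158 - 79) = 1/79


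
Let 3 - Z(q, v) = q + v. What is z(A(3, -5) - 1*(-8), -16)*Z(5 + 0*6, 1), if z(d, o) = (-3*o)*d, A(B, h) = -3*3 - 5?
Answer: 864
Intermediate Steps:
A(B, h) = -14 (A(B, h) = -9 - 5 = -14)
z(d, o) = -3*d*o
Z(q, v) = 3 - q - v (Z(q, v) = 3 - (q + v) = 3 + (-q - v) = 3 - q - v)
z(A(3, -5) - 1*(-8), -16)*Z(5 + 0*6, 1) = (-3*(-14 - 1*(-8))*(-16))*(3 - (5 + 0*6) - 1*1) = (-3*(-14 + 8)*(-16))*(3 - (5 + 0) - 1) = (-3*(-6)*(-16))*(3 - 1*5 - 1) = -288*(3 - 5 - 1) = -288*(-3) = 864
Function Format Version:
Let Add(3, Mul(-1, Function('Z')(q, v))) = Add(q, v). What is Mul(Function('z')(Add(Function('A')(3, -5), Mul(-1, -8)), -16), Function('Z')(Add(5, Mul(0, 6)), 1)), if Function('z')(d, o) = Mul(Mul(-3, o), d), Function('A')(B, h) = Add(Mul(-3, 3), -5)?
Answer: 864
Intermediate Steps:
Function('A')(B, h) = -14 (Function('A')(B, h) = Add(-9, -5) = -14)
Function('z')(d, o) = Mul(-3, d, o)
Function('Z')(q, v) = Add(3, Mul(-1, q), Mul(-1, v)) (Function('Z')(q, v) = Add(3, Mul(-1, Add(q, v))) = Add(3, Add(Mul(-1, q), Mul(-1, v))) = Add(3, Mul(-1, q), Mul(-1, v)))
Mul(Function('z')(Add(Function('A')(3, -5), Mul(-1, -8)), -16), Function('Z')(Add(5, Mul(0, 6)), 1)) = Mul(Mul(-3, Add(-14, Mul(-1, -8)), -16), Add(3, Mul(-1, Add(5, Mul(0, 6))), Mul(-1, 1))) = Mul(Mul(-3, Add(-14, 8), -16), Add(3, Mul(-1, Add(5, 0)), -1)) = Mul(Mul(-3, -6, -16), Add(3, Mul(-1, 5), -1)) = Mul(-288, Add(3, -5, -1)) = Mul(-288, -3) = 864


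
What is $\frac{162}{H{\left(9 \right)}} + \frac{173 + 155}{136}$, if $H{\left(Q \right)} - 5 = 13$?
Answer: $\frac{194}{17} \approx 11.412$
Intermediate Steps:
$H{\left(Q \right)} = 18$ ($H{\left(Q \right)} = 5 + 13 = 18$)
$\frac{162}{H{\left(9 \right)}} + \frac{173 + 155}{136} = \frac{162}{18} + \frac{173 + 155}{136} = 162 \cdot \frac{1}{18} + 328 \cdot \frac{1}{136} = 9 + \frac{41}{17} = \frac{194}{17}$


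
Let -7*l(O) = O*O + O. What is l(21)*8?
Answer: -528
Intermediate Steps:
l(O) = -O/7 - O²/7 (l(O) = -(O*O + O)/7 = -(O² + O)/7 = -(O + O²)/7 = -O/7 - O²/7)
l(21)*8 = -⅐*21*(1 + 21)*8 = -⅐*21*22*8 = -66*8 = -528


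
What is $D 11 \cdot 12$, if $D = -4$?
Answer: $-528$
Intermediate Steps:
$D 11 \cdot 12 = \left(-4\right) 11 \cdot 12 = \left(-44\right) 12 = -528$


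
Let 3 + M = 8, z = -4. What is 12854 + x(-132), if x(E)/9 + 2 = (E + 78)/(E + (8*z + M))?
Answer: 680470/53 ≈ 12839.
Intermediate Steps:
M = 5 (M = -3 + 8 = 5)
x(E) = -18 + 9*(78 + E)/(-27 + E) (x(E) = -18 + 9*((E + 78)/(E + (8*(-4) + 5))) = -18 + 9*((78 + E)/(E + (-32 + 5))) = -18 + 9*((78 + E)/(E - 27)) = -18 + 9*((78 + E)/(-27 + E)) = -18 + 9*(78 + E)/(-27 + E))
12854 + x(-132) = 12854 + 9*(132 - 1*(-132))/(-27 - 132) = 12854 + 9*(132 + 132)/(-159) = 12854 + 9*(-1/159)*264 = 12854 - 792/53 = 680470/53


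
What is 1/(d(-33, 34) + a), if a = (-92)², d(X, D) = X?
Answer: 1/8431 ≈ 0.00011861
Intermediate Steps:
a = 8464
1/(d(-33, 34) + a) = 1/(-33 + 8464) = 1/8431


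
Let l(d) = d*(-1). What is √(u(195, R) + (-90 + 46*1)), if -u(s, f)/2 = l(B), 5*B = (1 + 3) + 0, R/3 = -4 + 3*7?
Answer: 2*I*√265/5 ≈ 6.5115*I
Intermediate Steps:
R = 51 (R = 3*(-4 + 3*7) = 3*(-4 + 21) = 3*17 = 51)
B = ⅘ (B = ((1 + 3) + 0)/5 = (4 + 0)/5 = (⅕)*4 = ⅘ ≈ 0.80000)
l(d) = -d
u(s, f) = 8/5 (u(s, f) = -(-2)*4/5 = -2*(-⅘) = 8/5)
√(u(195, R) + (-90 + 46*1)) = √(8/5 + (-90 + 46*1)) = √(8/5 + (-90 + 46)) = √(8/5 - 44) = √(-212/5) = 2*I*√265/5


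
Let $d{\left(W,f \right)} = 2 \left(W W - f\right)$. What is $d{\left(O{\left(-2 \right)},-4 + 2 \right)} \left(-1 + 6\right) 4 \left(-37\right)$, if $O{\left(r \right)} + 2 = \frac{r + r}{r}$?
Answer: $-2960$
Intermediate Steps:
$O{\left(r \right)} = 0$ ($O{\left(r \right)} = -2 + \frac{r + r}{r} = -2 + \frac{2 r}{r} = -2 + 2 = 0$)
$d{\left(W,f \right)} = - 2 f + 2 W^{2}$ ($d{\left(W,f \right)} = 2 \left(W^{2} - f\right) = - 2 f + 2 W^{2}$)
$d{\left(O{\left(-2 \right)},-4 + 2 \right)} \left(-1 + 6\right) 4 \left(-37\right) = \left(- 2 \left(-4 + 2\right) + 2 \cdot 0^{2}\right) \left(-1 + 6\right) 4 \left(-37\right) = \left(\left(-2\right) \left(-2\right) + 2 \cdot 0\right) 5 \cdot 4 \left(-37\right) = \left(4 + 0\right) 20 \left(-37\right) = 4 \cdot 20 \left(-37\right) = 80 \left(-37\right) = -2960$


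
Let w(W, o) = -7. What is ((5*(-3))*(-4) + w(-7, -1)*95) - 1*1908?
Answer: -2513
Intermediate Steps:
((5*(-3))*(-4) + w(-7, -1)*95) - 1*1908 = ((5*(-3))*(-4) - 7*95) - 1*1908 = (-15*(-4) - 665) - 1908 = (60 - 665) - 1908 = -605 - 1908 = -2513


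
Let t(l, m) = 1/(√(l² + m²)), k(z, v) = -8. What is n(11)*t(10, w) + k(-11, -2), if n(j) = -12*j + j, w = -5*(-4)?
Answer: -8 - 121*√5/50 ≈ -13.411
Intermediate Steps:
w = 20
t(l, m) = (l² + m²)^(-½)
n(j) = -11*j
n(11)*t(10, w) + k(-11, -2) = (-11*11)/√(10² + 20²) - 8 = -121/√(100 + 400) - 8 = -121*√5/50 - 8 = -8 - 121*√5/50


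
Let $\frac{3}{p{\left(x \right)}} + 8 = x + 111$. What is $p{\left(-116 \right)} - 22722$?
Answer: $- \frac{295389}{13} \approx -22722.0$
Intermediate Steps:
$p{\left(x \right)} = \frac{3}{103 + x}$ ($p{\left(x \right)} = \frac{3}{-8 + \left(x + 111\right)} = \frac{3}{-8 + \left(111 + x\right)} = \frac{3}{103 + x}$)
$p{\left(-116 \right)} - 22722 = \frac{3}{103 - 116} - 22722 = \frac{3}{-13} - 22722 = 3 \left(- \frac{1}{13}\right) - 22722 = - \frac{3}{13} - 22722 = - \frac{295389}{13}$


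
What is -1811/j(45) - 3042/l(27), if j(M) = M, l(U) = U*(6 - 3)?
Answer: -389/5 ≈ -77.800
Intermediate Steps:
l(U) = 3*U (l(U) = U*3 = 3*U)
-1811/j(45) - 3042/l(27) = -1811/45 - 3042/(3*27) = -1811*1/45 - 3042/81 = -1811/45 - 3042*1/81 = -1811/45 - 338/9 = -389/5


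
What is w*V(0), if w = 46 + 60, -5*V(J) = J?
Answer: 0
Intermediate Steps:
V(J) = -J/5
w = 106
w*V(0) = 106*(-⅕*0) = 106*0 = 0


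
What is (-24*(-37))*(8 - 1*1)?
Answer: 6216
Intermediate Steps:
(-24*(-37))*(8 - 1*1) = 888*(8 - 1) = 888*7 = 6216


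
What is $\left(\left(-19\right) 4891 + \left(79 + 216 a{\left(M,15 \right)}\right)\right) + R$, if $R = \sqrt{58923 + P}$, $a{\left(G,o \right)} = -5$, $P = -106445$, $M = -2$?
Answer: $-93930 + i \sqrt{47522} \approx -93930.0 + 218.0 i$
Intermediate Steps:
$R = i \sqrt{47522}$ ($R = \sqrt{58923 - 106445} = \sqrt{-47522} = i \sqrt{47522} \approx 218.0 i$)
$\left(\left(-19\right) 4891 + \left(79 + 216 a{\left(M,15 \right)}\right)\right) + R = \left(\left(-19\right) 4891 + \left(79 + 216 \left(-5\right)\right)\right) + i \sqrt{47522} = \left(-92929 + \left(79 - 1080\right)\right) + i \sqrt{47522} = \left(-92929 - 1001\right) + i \sqrt{47522} = -93930 + i \sqrt{47522}$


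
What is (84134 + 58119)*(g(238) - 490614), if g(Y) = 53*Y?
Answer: -67996934000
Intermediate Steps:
(84134 + 58119)*(g(238) - 490614) = (84134 + 58119)*(53*238 - 490614) = 142253*(12614 - 490614) = 142253*(-478000) = -67996934000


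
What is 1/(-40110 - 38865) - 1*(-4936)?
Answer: 389820599/78975 ≈ 4936.0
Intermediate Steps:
1/(-40110 - 38865) - 1*(-4936) = 1/(-78975) + 4936 = -1/78975 + 4936 = 389820599/78975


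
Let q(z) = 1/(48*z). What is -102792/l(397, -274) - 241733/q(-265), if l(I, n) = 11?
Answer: 33823178568/11 ≈ 3.0748e+9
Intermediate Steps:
q(z) = 1/(48*z)
-102792/l(397, -274) - 241733/q(-265) = -102792/11 - 241733/((1/48)/(-265)) = -102792*1/11 - 241733/((1/48)*(-1/265)) = -102792/11 - 241733/(-1/12720) = -102792/11 - 241733*(-12720) = -102792/11 + 3074843760 = 33823178568/11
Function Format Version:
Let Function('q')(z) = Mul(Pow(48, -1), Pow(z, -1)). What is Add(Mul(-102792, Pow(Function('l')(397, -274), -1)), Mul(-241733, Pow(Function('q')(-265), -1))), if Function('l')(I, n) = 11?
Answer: Rational(33823178568, 11) ≈ 3.0748e+9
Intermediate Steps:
Function('q')(z) = Mul(Rational(1, 48), Pow(z, -1))
Add(Mul(-102792, Pow(Function('l')(397, -274), -1)), Mul(-241733, Pow(Function('q')(-265), -1))) = Add(Mul(-102792, Pow(11, -1)), Mul(-241733, Pow(Mul(Rational(1, 48), Pow(-265, -1)), -1))) = Add(Mul(-102792, Rational(1, 11)), Mul(-241733, Pow(Mul(Rational(1, 48), Rational(-1, 265)), -1))) = Add(Rational(-102792, 11), Mul(-241733, Pow(Rational(-1, 12720), -1))) = Add(Rational(-102792, 11), Mul(-241733, -12720)) = Add(Rational(-102792, 11), 3074843760) = Rational(33823178568, 11)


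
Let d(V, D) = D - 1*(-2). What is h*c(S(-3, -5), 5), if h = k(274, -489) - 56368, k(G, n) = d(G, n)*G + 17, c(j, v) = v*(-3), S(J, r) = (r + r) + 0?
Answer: 2846835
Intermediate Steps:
d(V, D) = 2 + D (d(V, D) = D + 2 = 2 + D)
S(J, r) = 2*r (S(J, r) = 2*r + 0 = 2*r)
c(j, v) = -3*v
k(G, n) = 17 + G*(2 + n) (k(G, n) = (2 + n)*G + 17 = G*(2 + n) + 17 = 17 + G*(2 + n))
h = -189789 (h = (17 + 274*(2 - 489)) - 56368 = (17 + 274*(-487)) - 56368 = (17 - 133438) - 56368 = -133421 - 56368 = -189789)
h*c(S(-3, -5), 5) = -(-569367)*5 = -189789*(-15) = 2846835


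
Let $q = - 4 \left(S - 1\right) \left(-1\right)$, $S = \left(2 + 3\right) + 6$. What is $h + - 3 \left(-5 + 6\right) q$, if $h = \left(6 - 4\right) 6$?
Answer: $-108$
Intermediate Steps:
$S = 11$ ($S = 5 + 6 = 11$)
$h = 12$ ($h = 2 \cdot 6 = 12$)
$q = 40$ ($q = - 4 \left(11 - 1\right) \left(-1\right) = \left(-4\right) 10 \left(-1\right) = \left(-40\right) \left(-1\right) = 40$)
$h + - 3 \left(-5 + 6\right) q = 12 + - 3 \left(-5 + 6\right) 40 = 12 + \left(-3\right) 1 \cdot 40 = 12 - 120 = -108$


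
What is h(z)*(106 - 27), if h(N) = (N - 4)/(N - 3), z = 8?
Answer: 316/5 ≈ 63.200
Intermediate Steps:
h(N) = (-4 + N)/(-3 + N)
h(z)*(106 - 27) = ((-4 + 8)/(-3 + 8))*(106 - 27) = (4/5)*79 = ((⅕)*4)*79 = (⅘)*79 = 316/5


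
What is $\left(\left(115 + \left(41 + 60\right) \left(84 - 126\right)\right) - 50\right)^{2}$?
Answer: $17447329$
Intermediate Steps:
$\left(\left(115 + \left(41 + 60\right) \left(84 - 126\right)\right) - 50\right)^{2} = \left(\left(115 + 101 \left(-42\right)\right) - 50\right)^{2} = \left(\left(115 - 4242\right) - 50\right)^{2} = \left(-4127 - 50\right)^{2} = \left(-4177\right)^{2} = 17447329$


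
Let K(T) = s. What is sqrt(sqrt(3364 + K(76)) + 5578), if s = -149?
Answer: sqrt(5578 + sqrt(3215)) ≈ 75.065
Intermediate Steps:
K(T) = -149
sqrt(sqrt(3364 + K(76)) + 5578) = sqrt(sqrt(3364 - 149) + 5578) = sqrt(sqrt(3215) + 5578) = sqrt(5578 + sqrt(3215))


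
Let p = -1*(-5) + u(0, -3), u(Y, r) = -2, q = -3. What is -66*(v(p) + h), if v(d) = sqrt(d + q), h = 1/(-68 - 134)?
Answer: 33/101 ≈ 0.32673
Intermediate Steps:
p = 3 (p = -1*(-5) - 2 = 5 - 2 = 3)
h = -1/202 (h = 1/(-202) = -1/202 ≈ -0.0049505)
v(d) = sqrt(-3 + d) (v(d) = sqrt(d - 3) = sqrt(-3 + d))
-66*(v(p) + h) = -66*(sqrt(-3 + 3) - 1/202) = -66*(sqrt(0) - 1/202) = -66*(0 - 1/202) = -66*(-1)/202 = -1*(-33/101) = 33/101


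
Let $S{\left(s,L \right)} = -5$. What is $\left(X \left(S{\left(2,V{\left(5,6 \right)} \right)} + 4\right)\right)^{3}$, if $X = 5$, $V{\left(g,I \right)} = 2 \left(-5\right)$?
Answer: $-125$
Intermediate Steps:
$V{\left(g,I \right)} = -10$
$\left(X \left(S{\left(2,V{\left(5,6 \right)} \right)} + 4\right)\right)^{3} = \left(5 \left(-5 + 4\right)\right)^{3} = \left(5 \left(-1\right)\right)^{3} = \left(-5\right)^{3} = -125$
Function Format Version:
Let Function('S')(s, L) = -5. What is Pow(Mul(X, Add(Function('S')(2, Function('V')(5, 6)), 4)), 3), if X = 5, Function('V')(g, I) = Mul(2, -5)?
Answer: -125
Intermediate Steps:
Function('V')(g, I) = -10
Pow(Mul(X, Add(Function('S')(2, Function('V')(5, 6)), 4)), 3) = Pow(Mul(5, Add(-5, 4)), 3) = Pow(Mul(5, -1), 3) = Pow(-5, 3) = -125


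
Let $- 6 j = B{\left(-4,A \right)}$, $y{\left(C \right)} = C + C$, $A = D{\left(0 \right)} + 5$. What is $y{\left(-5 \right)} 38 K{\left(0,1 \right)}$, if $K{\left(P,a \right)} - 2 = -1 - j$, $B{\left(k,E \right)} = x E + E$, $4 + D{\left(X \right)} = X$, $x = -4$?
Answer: $-190$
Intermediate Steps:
$D{\left(X \right)} = -4 + X$
$A = 1$ ($A = \left(-4 + 0\right) + 5 = -4 + 5 = 1$)
$y{\left(C \right)} = 2 C$
$B{\left(k,E \right)} = - 3 E$ ($B{\left(k,E \right)} = - 4 E + E = - 3 E$)
$j = \frac{1}{2}$ ($j = - \frac{\left(-3\right) 1}{6} = \left(- \frac{1}{6}\right) \left(-3\right) = \frac{1}{2} \approx 0.5$)
$K{\left(P,a \right)} = \frac{1}{2}$ ($K{\left(P,a \right)} = 2 - \frac{3}{2} = \frac{1}{2}$)
$y{\left(-5 \right)} 38 K{\left(0,1 \right)} = 2 \left(-5\right) 38 \cdot \frac{1}{2} = \left(-10\right) 38 \cdot \frac{1}{2} = \left(-380\right) \frac{1}{2} = -190$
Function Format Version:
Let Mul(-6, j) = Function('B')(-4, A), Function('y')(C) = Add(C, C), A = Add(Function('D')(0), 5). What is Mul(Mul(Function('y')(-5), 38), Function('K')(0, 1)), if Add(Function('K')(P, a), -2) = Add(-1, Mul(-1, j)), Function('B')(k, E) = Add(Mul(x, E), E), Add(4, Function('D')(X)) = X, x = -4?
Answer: -190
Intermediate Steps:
Function('D')(X) = Add(-4, X)
A = 1 (A = Add(Add(-4, 0), 5) = Add(-4, 5) = 1)
Function('y')(C) = Mul(2, C)
Function('B')(k, E) = Mul(-3, E) (Function('B')(k, E) = Add(Mul(-4, E), E) = Mul(-3, E))
j = Rational(1, 2) (j = Mul(Rational(-1, 6), Mul(-3, 1)) = Mul(Rational(-1, 6), -3) = Rational(1, 2) ≈ 0.50000)
Function('K')(P, a) = Rational(1, 2) (Function('K')(P, a) = Add(2, Add(-1, Mul(-1, Rational(1, 2)))) = Add(2, Add(-1, Rational(-1, 2))) = Add(2, Rational(-3, 2)) = Rational(1, 2))
Mul(Mul(Function('y')(-5), 38), Function('K')(0, 1)) = Mul(Mul(Mul(2, -5), 38), Rational(1, 2)) = Mul(Mul(-10, 38), Rational(1, 2)) = Mul(-380, Rational(1, 2)) = -190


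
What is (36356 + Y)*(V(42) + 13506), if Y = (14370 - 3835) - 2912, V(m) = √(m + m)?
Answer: 593980374 + 87958*√21 ≈ 5.9438e+8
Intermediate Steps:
V(m) = √2*√m (V(m) = √(2*m) = √2*√m)
Y = 7623 (Y = 10535 - 2912 = 7623)
(36356 + Y)*(V(42) + 13506) = (36356 + 7623)*(√2*√42 + 13506) = 43979*(2*√21 + 13506) = 43979*(13506 + 2*√21) = 593980374 + 87958*√21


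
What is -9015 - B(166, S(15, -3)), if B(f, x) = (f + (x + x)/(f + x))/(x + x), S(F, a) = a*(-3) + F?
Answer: -20562097/2280 ≈ -9018.5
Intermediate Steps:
S(F, a) = F - 3*a (S(F, a) = -3*a + F = F - 3*a)
B(f, x) = (f + 2*x/(f + x))/(2*x) (B(f, x) = (f + (2*x)/(f + x))/((2*x)) = (f + 2*x/(f + x))*(1/(2*x)) = (f + 2*x/(f + x))/(2*x))
-9015 - B(166, S(15, -3)) = -9015 - (166² + 2*(15 - 3*(-3)) + 166*(15 - 3*(-3)))/(2*(15 - 3*(-3))*(166 + (15 - 3*(-3)))) = -9015 - (27556 + 2*(15 + 9) + 166*(15 + 9))/(2*(15 + 9)*(166 + (15 + 9))) = -9015 - (27556 + 2*24 + 166*24)/(2*24*(166 + 24)) = -9015 - (27556 + 48 + 3984)/(2*24*190) = -9015 - 31588/(2*24*190) = -9015 - 1*7897/2280 = -9015 - 7897/2280 = -20562097/2280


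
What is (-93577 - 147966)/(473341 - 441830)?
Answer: -241543/31511 ≈ -7.6654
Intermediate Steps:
(-93577 - 147966)/(473341 - 441830) = -241543/31511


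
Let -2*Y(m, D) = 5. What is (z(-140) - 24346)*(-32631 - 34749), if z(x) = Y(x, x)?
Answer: 1640601930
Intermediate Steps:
Y(m, D) = -5/2 (Y(m, D) = -1/2*5 = -5/2)
z(x) = -5/2
(z(-140) - 24346)*(-32631 - 34749) = (-5/2 - 24346)*(-32631 - 34749) = -48697/2*(-67380) = 1640601930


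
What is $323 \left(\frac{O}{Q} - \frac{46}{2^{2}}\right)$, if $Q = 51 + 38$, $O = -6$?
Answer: $- \frac{665057}{178} \approx -3736.3$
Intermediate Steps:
$Q = 89$
$323 \left(\frac{O}{Q} - \frac{46}{2^{2}}\right) = 323 \left(- \frac{6}{89} - \frac{46}{2^{2}}\right) = 323 \left(\left(-6\right) \frac{1}{89} - \frac{46}{4}\right) = 323 \left(- \frac{6}{89} - \frac{23}{2}\right) = 323 \left(- \frac{2059}{178}\right) = - \frac{665057}{178}$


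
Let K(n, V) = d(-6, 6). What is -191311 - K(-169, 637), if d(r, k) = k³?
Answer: -191527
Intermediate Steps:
K(n, V) = 216 (K(n, V) = 6³ = 216)
-191311 - K(-169, 637) = -191311 - 1*216 = -191311 - 216 = -191527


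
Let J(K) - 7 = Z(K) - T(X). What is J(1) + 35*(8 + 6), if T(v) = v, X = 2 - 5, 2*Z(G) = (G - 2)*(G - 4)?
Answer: 1003/2 ≈ 501.50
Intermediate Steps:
Z(G) = (-4 + G)*(-2 + G)/2 (Z(G) = ((G - 2)*(G - 4))/2 = ((-2 + G)*(-4 + G))/2 = ((-4 + G)*(-2 + G))/2 = (-4 + G)*(-2 + G)/2)
X = -3
J(K) = 14 + K²/2 - 3*K (J(K) = 7 + ((4 + K²/2 - 3*K) - 1*(-3)) = 7 + ((4 + K²/2 - 3*K) + 3) = 7 + (7 + K²/2 - 3*K) = 14 + K²/2 - 3*K)
J(1) + 35*(8 + 6) = (14 + (½)*1² - 3*1) + 35*(8 + 6) = (14 + (½)*1 - 3) + 35*14 = (14 + ½ - 3) + 490 = 23/2 + 490 = 1003/2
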